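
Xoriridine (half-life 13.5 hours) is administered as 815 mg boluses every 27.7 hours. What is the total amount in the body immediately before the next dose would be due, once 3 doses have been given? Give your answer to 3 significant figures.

255 mg

The 3 doses were given 83.1, 55.4, 27.7 hours ago.
Total = 815·(1/2)^(83.1/13.5) + 815·(1/2)^(55.4/13.5) + 815·(1/2)^(27.7/13.5)
      = 11.433 + 47.405 + 196.56 ≈ 255.39 mg.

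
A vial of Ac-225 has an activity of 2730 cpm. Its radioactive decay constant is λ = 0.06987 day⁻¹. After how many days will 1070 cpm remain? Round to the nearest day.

13 days

t½ = ln 2 / λ = 0.69315 / 0.06987 ≈ 9.9205 days.
Fraction remaining = 1070/2730 ≈ 0.39194.
n = log₂(2730/1070) = ln(2.5514)/ln 2 ≈ 1.3513 half-lives.
t = n × t½ = 1.3513 × 9.9205 ≈ 13.406 days.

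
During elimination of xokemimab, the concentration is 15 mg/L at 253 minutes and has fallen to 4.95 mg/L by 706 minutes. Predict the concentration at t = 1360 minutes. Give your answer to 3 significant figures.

0.999 mg/L

Over Δt = 706 − 253 = 453 minutes, the level fell by a factor of 15/4.95 ≈ 3.0303.
n = log₂(3.0303) ≈ 1.5995 half-lives, so t½ = 453/1.5995 ≈ 283.22 minutes.
From t = 706 to t = 1360: 4.95 × (1/2)^((1360−706)/283.22) ≈ 0.9988 mg/L.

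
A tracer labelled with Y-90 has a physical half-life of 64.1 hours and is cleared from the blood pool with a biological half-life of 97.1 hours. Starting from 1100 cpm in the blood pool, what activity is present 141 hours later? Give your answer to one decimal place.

87.5 cpm

1/t_eff = 1/t_phys + 1/t_biol = 1/64.1 + 1/97.1 = 0.025899 per hour.
t_eff = 64.1 × 97.1 / (64.1 + 97.1) ≈ 38.611 hours.
Remaining = 1100 × (1/2)^(141/38.611) = 1100 × (1/2)^3.6518 ≈ 87.517 cpm.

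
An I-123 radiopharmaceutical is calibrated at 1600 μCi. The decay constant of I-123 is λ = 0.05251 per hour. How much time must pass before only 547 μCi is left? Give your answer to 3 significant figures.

20.4 hours

t½ = ln 2 / λ = 0.69315 / 0.05251 ≈ 13.2 hours.
Fraction remaining = 547/1600 ≈ 0.34187.
n = log₂(1600/547) = ln(2.925)/ln 2 ≈ 1.5485 half-lives.
t = n × t½ = 1.5485 × 13.2 ≈ 20.44 hours.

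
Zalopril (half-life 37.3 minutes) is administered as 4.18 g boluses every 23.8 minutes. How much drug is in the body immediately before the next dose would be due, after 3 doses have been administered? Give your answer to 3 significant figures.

The 3 doses were given 71.4, 47.6, 23.8 minutes ago.
Total = 4.18·(1/2)^(71.4/37.3) + 4.18·(1/2)^(47.6/37.3) + 4.18·(1/2)^(23.8/37.3)
      = 1.109 + 1.7259 + 2.686 ≈ 5.5209 g.

5.52 g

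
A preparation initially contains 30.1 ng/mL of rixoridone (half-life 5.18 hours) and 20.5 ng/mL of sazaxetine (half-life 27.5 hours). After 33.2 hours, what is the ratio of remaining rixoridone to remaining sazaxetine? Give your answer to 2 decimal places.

rixoridone: 30.1 × (1/2)^(33.2/5.18) = 30.1 × (1/2)^6.4093 ≈ 0.35415 ng/mL.
sazaxetine: 20.5 × (1/2)^(33.2/27.5) = 20.5 × (1/2)^1.2073 ≈ 8.8783 ng/mL.
Ratio ≈ 0.35415 / 8.8783 ≈ 0.039889.

0.04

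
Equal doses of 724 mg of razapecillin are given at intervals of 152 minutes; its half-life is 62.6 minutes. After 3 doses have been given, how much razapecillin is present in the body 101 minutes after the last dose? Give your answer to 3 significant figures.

289 mg

The 3 doses were given 405, 253, 101 minutes ago.
Total = 724·(1/2)^(405/62.6) + 724·(1/2)^(253/62.6) + 724·(1/2)^(101/62.6)
      = 8.1692 + 43.966 + 236.62 ≈ 288.75 mg.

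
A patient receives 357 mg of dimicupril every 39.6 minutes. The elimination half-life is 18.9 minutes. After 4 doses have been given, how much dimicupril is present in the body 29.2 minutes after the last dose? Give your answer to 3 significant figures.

159 mg

The 4 doses were given 148, 108.4, 68.8, 29.2 minutes ago.
Total = 357·(1/2)^(148/18.9) + 357·(1/2)^(108.4/18.9) + 357·(1/2)^(68.8/18.9) + 357·(1/2)^(29.2/18.9)
      = 1.5682 + 6.7008 + 28.632 + 122.34 ≈ 159.25 mg.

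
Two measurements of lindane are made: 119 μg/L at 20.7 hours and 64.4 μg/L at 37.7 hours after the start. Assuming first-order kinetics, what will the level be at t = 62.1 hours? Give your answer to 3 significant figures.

Over Δt = 37.7 − 20.7 = 17 hours, the level fell by a factor of 119/64.4 ≈ 1.8478.
n = log₂(1.8478) ≈ 0.88583 half-lives, so t½ = 17/0.88583 ≈ 19.191 hours.
From t = 37.7 to t = 62.1: 64.4 × (1/2)^((62.1−37.7)/19.191) ≈ 26.678 μg/L.

26.7 μg/L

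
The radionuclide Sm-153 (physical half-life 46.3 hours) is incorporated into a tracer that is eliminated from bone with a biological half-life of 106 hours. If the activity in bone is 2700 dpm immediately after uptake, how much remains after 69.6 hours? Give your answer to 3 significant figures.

604 dpm

1/t_eff = 1/t_phys + 1/t_biol = 1/46.3 + 1/106 = 0.031032 per hour.
t_eff = 46.3 × 106 / (46.3 + 106) ≈ 32.225 hours.
Remaining = 2700 × (1/2)^(69.6/32.225) = 2700 × (1/2)^2.1598 ≈ 604.21 dpm.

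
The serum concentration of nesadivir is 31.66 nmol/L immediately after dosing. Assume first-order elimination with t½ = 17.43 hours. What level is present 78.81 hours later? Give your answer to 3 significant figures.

Number of half-lives: n = 78.81/17.43 ≈ 4.5215.
Remaining = 31.66 × (1/2)^4.5215 = 31.66 × 0.04354 ≈ 1.3785 nmol/L.

1.38 nmol/L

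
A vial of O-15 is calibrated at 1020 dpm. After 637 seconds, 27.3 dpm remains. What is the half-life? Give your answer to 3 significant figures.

122 seconds

A/A₀ = 27.3/1020 ≈ 0.026765.
n = log₂(37.363) ≈ 5.2235 half-lives elapsed in 637 seconds.
t½ = 637/5.2235 ≈ 121.95 seconds.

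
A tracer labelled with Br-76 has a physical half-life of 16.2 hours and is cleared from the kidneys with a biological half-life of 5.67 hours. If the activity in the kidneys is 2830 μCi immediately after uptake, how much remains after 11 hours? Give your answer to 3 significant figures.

461 μCi

1/t_eff = 1/t_phys + 1/t_biol = 1/16.2 + 1/5.67 = 0.2381 per hour.
t_eff = 16.2 × 5.67 / (16.2 + 5.67) ≈ 4.2 hours.
Remaining = 2830 × (1/2)^(11/4.2) = 2830 × (1/2)^2.619 ≈ 460.65 μCi.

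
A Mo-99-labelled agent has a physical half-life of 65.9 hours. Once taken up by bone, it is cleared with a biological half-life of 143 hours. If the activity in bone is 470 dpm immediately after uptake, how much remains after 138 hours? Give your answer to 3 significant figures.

56.4 dpm

1/t_eff = 1/t_phys + 1/t_biol = 1/65.9 + 1/143 = 0.022168 per hour.
t_eff = 65.9 × 143 / (65.9 + 143) ≈ 45.111 hours.
Remaining = 470 × (1/2)^(138/45.111) = 470 × (1/2)^3.0591 ≈ 56.391 dpm.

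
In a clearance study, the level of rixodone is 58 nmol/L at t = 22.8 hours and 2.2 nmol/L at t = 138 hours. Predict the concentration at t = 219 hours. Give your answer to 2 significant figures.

Over Δt = 138 − 22.8 = 115.2 hours, the level fell by a factor of 58/2.2 ≈ 26.364.
n = log₂(26.364) ≈ 4.7205 half-lives, so t½ = 115.2/4.7205 ≈ 24.404 hours.
From t = 138 to t = 219: 2.2 × (1/2)^((219−138)/24.404) ≈ 0.22043 nmol/L.

0.22 nmol/L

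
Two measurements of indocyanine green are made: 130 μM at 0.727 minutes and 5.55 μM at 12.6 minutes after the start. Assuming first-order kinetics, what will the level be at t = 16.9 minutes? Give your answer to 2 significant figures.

Over Δt = 12.6 − 0.727 = 11.873 minutes, the level fell by a factor of 130/5.55 ≈ 23.423.
n = log₂(23.423) ≈ 4.5499 half-lives, so t½ = 11.873/4.5499 ≈ 2.6095 minutes.
From t = 12.6 to t = 16.9: 5.55 × (1/2)^((16.9−12.6)/2.6095) ≈ 1.7711 μM.

1.8 μM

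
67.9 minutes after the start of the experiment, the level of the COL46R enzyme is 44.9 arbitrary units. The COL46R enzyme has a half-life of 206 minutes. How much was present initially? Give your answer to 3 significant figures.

56.4 arbitrary units

Number of half-lives elapsed: n = 67.9/206 ≈ 0.32961.
A₀ = A × 2^n = 44.9 × 2^0.32961 = 44.9 × 1.2567 ≈ 56.425 arbitrary units.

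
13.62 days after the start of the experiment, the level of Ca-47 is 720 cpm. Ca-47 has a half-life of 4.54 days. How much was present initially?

5760 cpm

Number of half-lives elapsed: n = 13.62/4.54 ≈ 3.
A₀ = A × 2^n = 720 × 2^3 = 720 × 8 ≈ 5760 cpm.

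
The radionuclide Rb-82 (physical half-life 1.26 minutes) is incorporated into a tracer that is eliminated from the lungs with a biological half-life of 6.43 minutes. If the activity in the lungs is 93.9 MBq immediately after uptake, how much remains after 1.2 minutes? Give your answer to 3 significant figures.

42.6 MBq

1/t_eff = 1/t_phys + 1/t_biol = 1/1.26 + 1/6.43 = 0.94917 per minute.
t_eff = 1.26 × 6.43 / (1.26 + 6.43) ≈ 1.0536 minutes.
Remaining = 93.9 × (1/2)^(1.2/1.0536) = 93.9 × (1/2)^1.139 ≈ 42.637 MBq.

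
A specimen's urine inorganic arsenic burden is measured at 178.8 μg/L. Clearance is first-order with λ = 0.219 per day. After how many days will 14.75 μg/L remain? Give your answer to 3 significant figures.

11.4 days

t½ = ln 2 / λ = 0.69315 / 0.219 ≈ 3.1651 days.
Fraction remaining = 14.75/178.8 ≈ 0.082494.
n = log₂(178.8/14.75) = ln(12.122)/ln 2 ≈ 3.5996 half-lives.
t = n × t½ = 3.5996 × 3.1651 ≈ 11.393 days.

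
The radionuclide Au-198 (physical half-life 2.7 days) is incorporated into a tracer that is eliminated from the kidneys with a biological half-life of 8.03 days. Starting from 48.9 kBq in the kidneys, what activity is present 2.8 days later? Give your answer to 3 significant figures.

1/t_eff = 1/t_phys + 1/t_biol = 1/2.7 + 1/8.03 = 0.4949 per day.
t_eff = 2.7 × 8.03 / (2.7 + 8.03) ≈ 2.0206 days.
Remaining = 48.9 × (1/2)^(2.8/2.0206) = 48.9 × (1/2)^1.3857 ≈ 18.714 kBq.

18.7 kBq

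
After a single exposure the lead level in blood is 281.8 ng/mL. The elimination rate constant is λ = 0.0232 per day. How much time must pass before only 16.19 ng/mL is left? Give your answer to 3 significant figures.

t½ = ln 2 / λ = 0.69315 / 0.0232 ≈ 29.877 days.
Fraction remaining = 16.19/281.8 ≈ 0.057452.
n = log₂(281.8/16.19) = ln(17.406)/ln 2 ≈ 4.1215 half-lives.
t = n × t½ = 4.1215 × 29.877 ≈ 123.14 days.

123 days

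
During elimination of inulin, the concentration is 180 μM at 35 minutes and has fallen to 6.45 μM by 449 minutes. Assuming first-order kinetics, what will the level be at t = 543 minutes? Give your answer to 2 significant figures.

Over Δt = 449 − 35 = 414 minutes, the level fell by a factor of 180/6.45 ≈ 27.907.
n = log₂(27.907) ≈ 4.8026 half-lives, so t½ = 414/4.8026 ≈ 86.204 minutes.
From t = 449 to t = 543: 6.45 × (1/2)^((543−449)/86.204) ≈ 3.029 μM.

3.0 μM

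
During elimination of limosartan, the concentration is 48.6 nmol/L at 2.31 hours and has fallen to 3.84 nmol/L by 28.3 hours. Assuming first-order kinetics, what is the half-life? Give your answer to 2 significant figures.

7.1 hours

Over Δt = 28.3 − 2.31 = 25.99 hours, the level fell by a factor of 48.6/3.84 ≈ 12.656.
n = log₂(12.656) ≈ 3.6618 half-lives, so t½ = 25.99/3.6618 ≈ 7.0976 hours.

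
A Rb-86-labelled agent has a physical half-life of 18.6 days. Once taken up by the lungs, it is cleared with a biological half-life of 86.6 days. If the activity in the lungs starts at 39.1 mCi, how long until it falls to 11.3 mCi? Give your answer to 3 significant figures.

1/t_eff = 1/t_phys + 1/t_biol = 1/18.6 + 1/86.6 = 0.065311 per day.
t_eff = 18.6 × 86.6 / (18.6 + 86.6) ≈ 15.311 days.
n = log₂(39.1/11.3) ≈ 1.7908; t = 1.7908 × 15.311 ≈ 27.42 days.

27.4 days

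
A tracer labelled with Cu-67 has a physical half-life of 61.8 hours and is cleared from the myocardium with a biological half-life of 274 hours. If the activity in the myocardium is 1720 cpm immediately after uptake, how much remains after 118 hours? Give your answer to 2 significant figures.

1/t_eff = 1/t_phys + 1/t_biol = 1/61.8 + 1/274 = 0.019831 per hour.
t_eff = 61.8 × 274 / (61.8 + 274) ≈ 50.426 hours.
Remaining = 1720 × (1/2)^(118/50.426) = 1720 × (1/2)^2.34 ≈ 339.71 cpm.

340 cpm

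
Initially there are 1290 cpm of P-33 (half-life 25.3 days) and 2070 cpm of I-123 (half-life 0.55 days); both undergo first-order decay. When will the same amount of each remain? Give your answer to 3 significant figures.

Set 1290·(1/2)^(t/25.3) = 2070·(1/2)^(t/0.55).
Taking log₂: log₂(1290/2070) = t·(1/25.3 − 1/0.55).
log₂(0.62319) = -0.68226; 1/25.3 − 1/0.55 = -1.7787.
t = -0.68226 / -1.7787 ≈ 0.38358 days.

0.384 days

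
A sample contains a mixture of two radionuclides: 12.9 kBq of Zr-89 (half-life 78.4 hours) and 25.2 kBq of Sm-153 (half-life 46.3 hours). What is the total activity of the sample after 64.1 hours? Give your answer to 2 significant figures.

Zr-89: 12.9 × (1/2)^(64.1/78.4) = 12.9 × (1/2)^0.8176 ≈ 7.3193 kBq.
Sm-153: 25.2 × (1/2)^(64.1/46.3) = 25.2 × (1/2)^1.3844 ≈ 9.6525 kBq.
Total = 7.3193 + 9.6525 ≈ 16.972 kBq.

17 kBq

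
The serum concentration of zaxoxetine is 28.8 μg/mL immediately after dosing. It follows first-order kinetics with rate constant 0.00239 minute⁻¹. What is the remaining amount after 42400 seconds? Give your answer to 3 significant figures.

5.32 μg/mL

t½ = ln 2 / λ = 0.69315 / 0.00239 ≈ 290.02 minutes.
Convert the elapsed time: 42400 seconds = 706.667 minutes.
Number of half-lives: n = 706.667/290.02 ≈ 2.4366.
Remaining = 28.8 × (1/2)^2.4366 = 28.8 × 0.18472 ≈ 5.3198 μg/mL.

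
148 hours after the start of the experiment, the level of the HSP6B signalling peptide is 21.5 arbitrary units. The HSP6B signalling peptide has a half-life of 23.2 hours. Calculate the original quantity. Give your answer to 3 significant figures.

1790 arbitrary units

Number of half-lives elapsed: n = 148/23.2 ≈ 6.3793.
A₀ = A × 2^n = 21.5 × 2^6.3793 = 21.5 × 83.246 ≈ 1789.8 arbitrary units.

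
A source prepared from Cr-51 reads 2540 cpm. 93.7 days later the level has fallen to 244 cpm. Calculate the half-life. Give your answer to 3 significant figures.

A/A₀ = 244/2540 ≈ 0.096063.
n = log₂(10.41) ≈ 3.3799 half-lives elapsed in 93.7 days.
t½ = 93.7/3.3799 ≈ 27.723 days.

27.7 days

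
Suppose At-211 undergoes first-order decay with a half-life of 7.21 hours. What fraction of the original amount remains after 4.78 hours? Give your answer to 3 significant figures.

n = 4.78/7.21 ≈ 0.66297 half-lives.
Fraction remaining = (1/2)^0.66297 ≈ 0.63158.

0.632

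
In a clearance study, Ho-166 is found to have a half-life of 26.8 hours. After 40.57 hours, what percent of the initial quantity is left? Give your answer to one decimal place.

35.0%

n = 40.57/26.8 ≈ 1.5138 half-lives.
Fraction remaining = (1/2)^1.5138 ≈ 0.35019, i.e. 35.019%.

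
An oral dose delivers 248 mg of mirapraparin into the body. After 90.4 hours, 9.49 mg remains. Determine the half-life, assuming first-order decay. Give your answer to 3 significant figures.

19.2 hours

A/A₀ = 9.49/248 ≈ 0.038266.
n = log₂(26.133) ≈ 4.7078 half-lives elapsed in 90.4 hours.
t½ = 90.4/4.7078 ≈ 19.202 hours.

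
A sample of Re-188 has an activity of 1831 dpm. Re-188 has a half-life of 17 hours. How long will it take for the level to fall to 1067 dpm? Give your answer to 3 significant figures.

13.2 hours

Fraction remaining = 1067/1831 ≈ 0.58274.
n = log₂(1831/1067) = ln(1.716)/ln 2 ≈ 0.77907 half-lives.
t = n × t½ = 0.77907 × 17 ≈ 13.244 hours.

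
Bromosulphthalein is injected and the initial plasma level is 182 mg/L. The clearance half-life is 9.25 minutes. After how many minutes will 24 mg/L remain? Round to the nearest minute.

Fraction remaining = 24/182 ≈ 0.13187.
n = log₂(182/24) = ln(7.5833)/ln 2 ≈ 2.9228 half-lives.
t = n × t½ = 2.9228 × 9.25 ≈ 27.036 minutes.

27 minutes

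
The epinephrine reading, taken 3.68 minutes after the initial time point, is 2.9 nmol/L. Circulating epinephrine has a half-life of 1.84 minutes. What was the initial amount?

11.6 nmol/L

Number of half-lives elapsed: n = 3.68/1.84 ≈ 2.
A₀ = A × 2^n = 2.9 × 2^2 = 2.9 × 4 ≈ 11.6 nmol/L.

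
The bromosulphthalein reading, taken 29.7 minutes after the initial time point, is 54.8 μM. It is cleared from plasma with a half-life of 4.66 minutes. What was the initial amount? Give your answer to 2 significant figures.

4500 μM

Number of half-lives elapsed: n = 29.7/4.66 ≈ 6.3734.
A₀ = A × 2^n = 54.8 × 2^6.3734 = 54.8 × 82.905 ≈ 4543.2 μM.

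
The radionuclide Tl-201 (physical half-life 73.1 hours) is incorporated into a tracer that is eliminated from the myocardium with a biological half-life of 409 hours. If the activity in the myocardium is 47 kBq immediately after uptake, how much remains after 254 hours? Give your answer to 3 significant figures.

2.75 kBq

1/t_eff = 1/t_phys + 1/t_biol = 1/73.1 + 1/409 = 0.016125 per hour.
t_eff = 73.1 × 409 / (73.1 + 409) ≈ 62.016 hours.
Remaining = 47 × (1/2)^(254/62.016) = 47 × (1/2)^4.0957 ≈ 2.7489 kBq.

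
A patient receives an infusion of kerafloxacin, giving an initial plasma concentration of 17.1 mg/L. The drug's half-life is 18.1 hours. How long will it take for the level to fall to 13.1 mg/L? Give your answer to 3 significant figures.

6.96 hours

Fraction remaining = 13.1/17.1 ≈ 0.76608.
n = log₂(17.1/13.1) = ln(1.3053)/ln 2 ≈ 0.38443 half-lives.
t = n × t½ = 0.38443 × 18.1 ≈ 6.9582 hours.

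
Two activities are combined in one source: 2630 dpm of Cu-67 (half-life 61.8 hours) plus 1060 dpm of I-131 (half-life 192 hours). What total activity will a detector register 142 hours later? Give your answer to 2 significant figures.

1200 dpm

Cu-67: 2630 × (1/2)^(142/61.8) = 2630 × (1/2)^2.2977 ≈ 534.9 dpm.
I-131: 1060 × (1/2)^(142/192) = 1060 × (1/2)^0.73958 ≈ 634.85 dpm.
Total = 534.9 + 634.85 ≈ 1169.7 dpm.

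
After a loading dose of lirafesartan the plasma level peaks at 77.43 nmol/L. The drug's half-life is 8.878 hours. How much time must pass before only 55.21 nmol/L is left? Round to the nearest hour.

4 hours

Fraction remaining = 55.21/77.43 ≈ 0.71303.
n = log₂(77.43/55.21) = ln(1.4025)/ln 2 ≈ 0.48796 half-lives.
t = n × t½ = 0.48796 × 8.878 ≈ 4.3321 hours.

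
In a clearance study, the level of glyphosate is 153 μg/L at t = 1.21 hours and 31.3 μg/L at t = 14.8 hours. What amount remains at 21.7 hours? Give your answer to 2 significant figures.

14 μg/L

Over Δt = 14.8 − 1.21 = 13.59 hours, the level fell by a factor of 153/31.3 ≈ 4.8882.
n = log₂(4.8882) ≈ 2.2893 half-lives, so t½ = 13.59/2.2893 ≈ 5.9363 hours.
From t = 14.8 to t = 21.7: 31.3 × (1/2)^((21.7−14.8)/5.9363) ≈ 13.984 μg/L.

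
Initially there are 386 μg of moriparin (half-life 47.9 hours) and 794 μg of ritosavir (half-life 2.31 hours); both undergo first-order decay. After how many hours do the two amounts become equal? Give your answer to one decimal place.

Set 386·(1/2)^(t/47.9) = 794·(1/2)^(t/2.31).
Taking log₂: log₂(386/794) = t·(1/47.9 − 1/2.31).
log₂(0.48615) = -1.0405; 1/47.9 − 1/2.31 = -0.41202.
t = -1.0405 / -0.41202 ≈ 2.5254 hours.

2.5 hours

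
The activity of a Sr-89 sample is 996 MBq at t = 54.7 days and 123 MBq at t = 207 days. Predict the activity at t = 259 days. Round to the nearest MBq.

60 MBq

Over Δt = 207 − 54.7 = 152.3 days, the level fell by a factor of 996/123 ≈ 8.0976.
n = log₂(8.0976) ≈ 3.0175 half-lives, so t½ = 152.3/3.0175 ≈ 50.472 days.
From t = 207 to t = 259: 123 × (1/2)^((259−207)/50.472) ≈ 60.223 MBq.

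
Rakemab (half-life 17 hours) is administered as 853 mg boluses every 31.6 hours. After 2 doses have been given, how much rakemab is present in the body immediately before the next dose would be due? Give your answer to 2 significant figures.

300 mg

The 2 doses were given 63.2, 31.6 hours ago.
Total = 853·(1/2)^(63.2/17) + 853·(1/2)^(31.6/17)
      = 64.837 + 235.17 ≈ 300.01 mg.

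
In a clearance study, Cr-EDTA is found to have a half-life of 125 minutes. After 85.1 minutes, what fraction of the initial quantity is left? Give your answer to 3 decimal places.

n = 85.1/125 ≈ 0.6808 half-lives.
Fraction remaining = (1/2)^0.6808 ≈ 0.62382.

0.624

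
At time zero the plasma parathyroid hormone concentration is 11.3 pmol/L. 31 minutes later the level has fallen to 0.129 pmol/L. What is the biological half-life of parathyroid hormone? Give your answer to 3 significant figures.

4.80 minutes

A/A₀ = 0.129/11.3 ≈ 0.011416.
n = log₂(87.597) ≈ 6.4528 half-lives elapsed in 31 minutes.
t½ = 31/6.4528 ≈ 4.8041 minutes.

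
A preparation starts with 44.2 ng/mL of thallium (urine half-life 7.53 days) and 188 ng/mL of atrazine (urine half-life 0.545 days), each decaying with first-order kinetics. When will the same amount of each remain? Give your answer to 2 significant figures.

Set 44.2·(1/2)^(t/7.53) = 188·(1/2)^(t/0.545).
Taking log₂: log₂(44.2/188) = t·(1/7.53 − 1/0.545).
log₂(0.23511) = -2.0886; 1/7.53 − 1/0.545 = -1.7021.
t = -2.0886 / -1.7021 ≈ 1.2271 days.

1.2 days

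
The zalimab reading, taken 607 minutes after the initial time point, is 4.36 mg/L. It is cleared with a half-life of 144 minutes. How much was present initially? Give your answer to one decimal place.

Number of half-lives elapsed: n = 607/144 ≈ 4.2153.
A₀ = A × 2^n = 4.36 × 2^4.2153 = 4.36 × 18.575 ≈ 80.986 mg/L.

81.0 mg/L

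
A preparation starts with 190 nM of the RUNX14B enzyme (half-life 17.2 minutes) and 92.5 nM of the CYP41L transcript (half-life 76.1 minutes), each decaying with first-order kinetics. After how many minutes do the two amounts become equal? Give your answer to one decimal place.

Set 190·(1/2)^(t/17.2) = 92.5·(1/2)^(t/76.1).
Taking log₂: log₂(190/92.5) = t·(1/17.2 − 1/76.1).
log₂(2.0541) = 1.0385; 1/17.2 − 1/76.1 = 0.044999.
t = 1.0385 / 0.044999 ≈ 23.078 minutes.

23.1 minutes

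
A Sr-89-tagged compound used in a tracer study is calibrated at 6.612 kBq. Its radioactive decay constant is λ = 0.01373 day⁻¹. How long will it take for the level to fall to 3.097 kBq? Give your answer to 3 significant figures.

55.2 days

t½ = ln 2 / λ = 0.69315 / 0.01373 ≈ 50.484 days.
Fraction remaining = 3.097/6.612 ≈ 0.46839.
n = log₂(6.612/3.097) = ln(2.135)/ln 2 ≈ 1.0942 half-lives.
t = n × t½ = 1.0942 × 50.484 ≈ 55.241 days.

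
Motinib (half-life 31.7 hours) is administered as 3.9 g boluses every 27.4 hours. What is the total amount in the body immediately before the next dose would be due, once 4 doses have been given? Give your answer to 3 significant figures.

4.32 g

The 4 doses were given 109.6, 82.2, 54.8, 27.4 hours ago.
Total = 3.9·(1/2)^(109.6/31.7) + 3.9·(1/2)^(82.2/31.7) + 3.9·(1/2)^(54.8/31.7) + 3.9·(1/2)^(27.4/31.7)
      = 0.35504 + 0.64636 + 1.1767 + 2.1422 ≈ 4.3204 g.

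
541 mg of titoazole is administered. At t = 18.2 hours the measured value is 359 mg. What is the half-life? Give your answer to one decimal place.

30.8 hours

A/A₀ = 359/541 ≈ 0.66359.
n = log₂(1.507) ≈ 0.59164 half-lives elapsed in 18.2 hours.
t½ = 18.2/0.59164 ≈ 30.762 hours.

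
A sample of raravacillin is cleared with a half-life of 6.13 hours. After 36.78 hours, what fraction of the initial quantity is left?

n = 36.78/6.13 ≈ 6 half-lives.
Fraction remaining = (1/2)^6 ≈ 0.015625.

0.015625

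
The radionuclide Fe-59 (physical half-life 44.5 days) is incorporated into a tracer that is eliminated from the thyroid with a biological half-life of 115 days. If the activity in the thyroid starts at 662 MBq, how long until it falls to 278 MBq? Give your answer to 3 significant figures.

1/t_eff = 1/t_phys + 1/t_biol = 1/44.5 + 1/115 = 0.031168 per day.
t_eff = 44.5 × 115 / (44.5 + 115) ≈ 32.085 days.
n = log₂(662/278) ≈ 1.2517; t = 1.2517 × 32.085 ≈ 40.162 days.

40.2 days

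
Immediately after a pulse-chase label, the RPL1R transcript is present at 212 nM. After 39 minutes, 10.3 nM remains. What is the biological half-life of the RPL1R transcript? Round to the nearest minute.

9 minutes

A/A₀ = 10.3/212 ≈ 0.048585.
n = log₂(20.583) ≈ 4.3633 half-lives elapsed in 39 minutes.
t½ = 39/4.3633 ≈ 8.9381 minutes.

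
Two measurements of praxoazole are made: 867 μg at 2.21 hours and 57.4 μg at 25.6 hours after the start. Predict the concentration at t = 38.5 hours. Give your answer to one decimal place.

Over Δt = 25.6 − 2.21 = 23.39 hours, the level fell by a factor of 867/57.4 ≈ 15.105.
n = log₂(15.105) ≈ 3.9169 half-lives, so t½ = 23.39/3.9169 ≈ 5.9715 hours.
From t = 25.6 to t = 38.5: 57.4 × (1/2)^((38.5−25.6)/5.9715) ≈ 12.841 μg.

12.8 μg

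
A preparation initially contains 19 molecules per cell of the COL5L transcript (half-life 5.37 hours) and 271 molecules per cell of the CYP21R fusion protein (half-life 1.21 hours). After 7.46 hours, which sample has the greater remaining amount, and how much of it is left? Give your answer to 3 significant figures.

COL5L transcript: 19 × (1/2)^1.3892 ≈ 7.2538 molecules per cell.
CYP21R fusion protein: 271 × (1/2)^6.1653 ≈ 3.776 molecules per cell.
COL5L transcript has more remaining, at ≈ 7.2538 molecules per cell.

COL5L transcript, 7.25 molecules per cell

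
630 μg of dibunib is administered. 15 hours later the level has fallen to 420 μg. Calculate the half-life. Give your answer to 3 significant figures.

A/A₀ = 420/630 ≈ 0.66667.
n = log₂(1.5) ≈ 0.58496 half-lives elapsed in 15 hours.
t½ = 15/0.58496 ≈ 25.643 hours.

25.6 hours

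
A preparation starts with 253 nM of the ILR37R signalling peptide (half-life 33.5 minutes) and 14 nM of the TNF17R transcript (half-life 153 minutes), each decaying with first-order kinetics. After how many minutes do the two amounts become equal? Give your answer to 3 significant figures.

179 minutes

Set 253·(1/2)^(t/33.5) = 14·(1/2)^(t/153).
Taking log₂: log₂(253/14) = t·(1/33.5 − 1/153).
log₂(18.071) = 4.1756; 1/33.5 − 1/153 = 0.023315.
t = 4.1756 / 0.023315 ≈ 179.1 minutes.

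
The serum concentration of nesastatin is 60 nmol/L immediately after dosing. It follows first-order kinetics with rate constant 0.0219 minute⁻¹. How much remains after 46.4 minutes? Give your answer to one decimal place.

t½ = ln 2 / k = 0.69315 / 0.0219 ≈ 31.651 minutes.
Number of half-lives: n = 46.4/31.651 ≈ 1.466.
Remaining = 60 × (1/2)^1.466 = 60 × 0.36198 ≈ 21.719 nmol/L.

21.7 nmol/L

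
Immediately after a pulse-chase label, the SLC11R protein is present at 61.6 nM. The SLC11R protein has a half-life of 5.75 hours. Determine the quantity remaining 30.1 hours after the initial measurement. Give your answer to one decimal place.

1.6 nM

Number of half-lives: n = 30.1/5.75 ≈ 5.2348.
Remaining = 61.6 × (1/2)^5.2348 = 61.6 × 0.026557 ≈ 1.6359 nM.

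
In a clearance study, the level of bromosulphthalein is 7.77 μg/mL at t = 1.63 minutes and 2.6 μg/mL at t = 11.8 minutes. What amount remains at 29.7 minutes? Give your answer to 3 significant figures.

0.379 μg/mL

Over Δt = 11.8 − 1.63 = 10.17 minutes, the level fell by a factor of 7.77/2.6 ≈ 2.9885.
n = log₂(2.9885) ≈ 1.5794 half-lives, so t½ = 10.17/1.5794 ≈ 6.4391 minutes.
From t = 11.8 to t = 29.7: 2.6 × (1/2)^((29.7−11.8)/6.4391) ≈ 0.37857 μg/mL.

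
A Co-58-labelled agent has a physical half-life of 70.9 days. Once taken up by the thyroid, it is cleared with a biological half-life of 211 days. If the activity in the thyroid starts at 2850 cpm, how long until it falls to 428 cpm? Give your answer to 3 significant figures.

1/t_eff = 1/t_phys + 1/t_biol = 1/70.9 + 1/211 = 0.018844 per day.
t_eff = 70.9 × 211 / (70.9 + 211) ≈ 53.068 days.
n = log₂(2850/428) ≈ 2.7353; t = 2.7353 × 53.068 ≈ 145.16 days.

145 days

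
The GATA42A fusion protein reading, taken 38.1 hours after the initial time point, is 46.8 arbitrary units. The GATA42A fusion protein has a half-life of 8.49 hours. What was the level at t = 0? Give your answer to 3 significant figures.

1050 arbitrary units

Number of half-lives elapsed: n = 38.1/8.49 ≈ 4.4876.
A₀ = A × 2^n = 46.8 × 2^4.4876 = 46.8 × 22.434 ≈ 1049.9 arbitrary units.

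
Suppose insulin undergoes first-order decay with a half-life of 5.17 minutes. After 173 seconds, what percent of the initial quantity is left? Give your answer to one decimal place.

67.9%

173 seconds = 2.88333 minutes.
n = 2.88333/5.17 ≈ 0.5577 half-lives.
Fraction remaining = (1/2)^0.5577 ≈ 0.67938, i.e. 67.938%.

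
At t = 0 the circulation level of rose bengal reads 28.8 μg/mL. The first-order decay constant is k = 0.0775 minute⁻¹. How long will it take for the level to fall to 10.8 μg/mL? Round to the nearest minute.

t½ = ln 2 / k = 0.69315 / 0.0775 ≈ 8.9438 minutes.
Fraction remaining = 10.8/28.8 ≈ 0.375.
n = log₂(28.8/10.8) = ln(2.6667)/ln 2 ≈ 1.415 half-lives.
t = n × t½ = 1.415 × 8.9438 ≈ 12.656 minutes.

13 minutes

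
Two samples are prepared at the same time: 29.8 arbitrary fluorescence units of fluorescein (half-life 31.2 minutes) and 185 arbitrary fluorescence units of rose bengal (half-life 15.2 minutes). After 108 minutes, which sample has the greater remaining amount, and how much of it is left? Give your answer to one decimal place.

fluorescein, 2.7 arbitrary fluorescence units

fluorescein: 29.8 × (1/2)^3.4615 ≈ 2.7051 arbitrary fluorescence units.
rose bengal: 185 × (1/2)^7.1053 ≈ 1.3436 arbitrary fluorescence units.
Fluorescein has more remaining, at ≈ 2.7051 arbitrary fluorescence units.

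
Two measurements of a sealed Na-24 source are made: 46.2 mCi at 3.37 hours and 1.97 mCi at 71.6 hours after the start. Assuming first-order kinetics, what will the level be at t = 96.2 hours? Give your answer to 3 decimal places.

Over Δt = 71.6 − 3.37 = 68.23 hours, the level fell by a factor of 46.2/1.97 ≈ 23.452.
n = log₂(23.452) ≈ 4.5516 half-lives, so t½ = 68.23/4.5516 ≈ 14.99 hours.
From t = 71.6 to t = 96.2: 1.97 × (1/2)^((96.2−71.6)/14.99) ≈ 0.63162 mCi.

0.632 mCi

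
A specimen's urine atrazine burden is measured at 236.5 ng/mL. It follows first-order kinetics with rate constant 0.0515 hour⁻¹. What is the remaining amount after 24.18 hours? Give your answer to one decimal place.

68.1 ng/mL

t½ = ln 2 / k = 0.69315 / 0.0515 ≈ 13.459 hours.
Number of half-lives: n = 24.18/13.459 ≈ 1.7965.
Remaining = 236.5 × (1/2)^1.7965 = 236.5 × 0.28786 ≈ 68.08 ng/mL.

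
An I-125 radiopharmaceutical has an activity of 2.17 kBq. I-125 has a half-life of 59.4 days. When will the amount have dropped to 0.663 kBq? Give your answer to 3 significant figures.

102 days

Fraction remaining = 0.663/2.17 ≈ 0.30553.
n = log₂(2.17/0.663) = ln(3.273)/ln 2 ≈ 1.7106 half-lives.
t = n × t½ = 1.7106 × 59.4 ≈ 101.61 days.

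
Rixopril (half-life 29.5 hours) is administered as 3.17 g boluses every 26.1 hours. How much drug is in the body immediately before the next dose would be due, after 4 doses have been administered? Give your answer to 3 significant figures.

3.42 g

The 4 doses were given 104.4, 78.3, 52.2, 26.1 hours ago.
Total = 3.17·(1/2)^(104.4/29.5) + 3.17·(1/2)^(78.3/29.5) + 3.17·(1/2)^(52.2/29.5) + 3.17·(1/2)^(26.1/29.5)
      = 0.27272 + 0.50356 + 0.9298 + 1.7168 ≈ 3.4229 g.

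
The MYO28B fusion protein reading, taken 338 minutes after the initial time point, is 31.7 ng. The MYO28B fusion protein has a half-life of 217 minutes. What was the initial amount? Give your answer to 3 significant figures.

93.3 ng

Number of half-lives elapsed: n = 338/217 ≈ 1.5576.
A₀ = A × 2^n = 31.7 × 2^1.5576 = 31.7 × 2.9436 ≈ 93.314 ng.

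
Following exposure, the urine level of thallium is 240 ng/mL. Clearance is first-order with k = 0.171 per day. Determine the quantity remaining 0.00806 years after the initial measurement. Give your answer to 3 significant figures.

145 ng/mL

t½ = ln 2 / k = 0.69315 / 0.171 ≈ 4.0535 days.
Convert the elapsed time: 0.00806 years = 2.9419 days.
Number of half-lives: n = 2.9419/4.0535 ≈ 0.72577.
Remaining = 240 × (1/2)^0.72577 = 240 × 0.60467 ≈ 145.12 ng/mL.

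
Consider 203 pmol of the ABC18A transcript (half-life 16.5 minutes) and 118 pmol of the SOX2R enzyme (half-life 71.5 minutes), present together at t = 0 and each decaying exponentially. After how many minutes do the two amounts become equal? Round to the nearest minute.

Set 203·(1/2)^(t/16.5) = 118·(1/2)^(t/71.5).
Taking log₂: log₂(203/118) = t·(1/16.5 − 1/71.5).
log₂(1.7203) = 0.78269; 1/16.5 − 1/71.5 = 0.04662.
t = 0.78269 / 0.04662 ≈ 16.789 minutes.

17 minutes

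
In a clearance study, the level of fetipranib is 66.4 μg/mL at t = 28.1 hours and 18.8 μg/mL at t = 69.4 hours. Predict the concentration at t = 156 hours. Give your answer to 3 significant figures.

Over Δt = 69.4 − 28.1 = 41.3 hours, the level fell by a factor of 66.4/18.8 ≈ 3.5319.
n = log₂(3.5319) ≈ 1.8205 half-lives, so t½ = 41.3/1.8205 ≈ 22.687 hours.
From t = 69.4 to t = 156: 18.8 × (1/2)^((156−69.4)/22.687) ≈ 1.3337 μg/mL.

1.33 μg/mL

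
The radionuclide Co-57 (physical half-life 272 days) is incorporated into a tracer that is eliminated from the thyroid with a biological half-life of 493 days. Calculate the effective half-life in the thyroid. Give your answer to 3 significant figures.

1/t_eff = 1/t_phys + 1/t_biol = 1/272 + 1/493 = 0.0057049 per day.
t_eff = 272 × 493 / (272 + 493) ≈ 175.29 days.

175 days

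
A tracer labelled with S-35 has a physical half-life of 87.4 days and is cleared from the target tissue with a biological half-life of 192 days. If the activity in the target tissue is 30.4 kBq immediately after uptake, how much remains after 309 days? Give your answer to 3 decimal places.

1/t_eff = 1/t_phys + 1/t_biol = 1/87.4 + 1/192 = 0.01665 per day.
t_eff = 87.4 × 192 / (87.4 + 192) ≈ 60.06 days.
Remaining = 30.4 × (1/2)^(309/60.06) = 30.4 × (1/2)^5.1448 ≈ 0.85925 kBq.

0.859 kBq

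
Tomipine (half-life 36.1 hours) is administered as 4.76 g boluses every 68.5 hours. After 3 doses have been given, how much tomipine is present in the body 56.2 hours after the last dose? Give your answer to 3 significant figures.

The 3 doses were given 193.2, 124.7, 56.2 hours ago.
Total = 4.76·(1/2)^(193.2/36.1) + 4.76·(1/2)^(124.7/36.1) + 4.76·(1/2)^(56.2/36.1)
      = 0.11656 + 0.43427 + 1.618 ≈ 2.1688 g.

2.17 g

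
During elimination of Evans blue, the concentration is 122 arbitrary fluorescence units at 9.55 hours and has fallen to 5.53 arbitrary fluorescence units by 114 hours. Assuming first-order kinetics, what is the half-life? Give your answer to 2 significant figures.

23 hours

Over Δt = 114 − 9.55 = 104.45 hours, the level fell by a factor of 122/5.53 ≈ 22.061.
n = log₂(22.061) ≈ 4.4635 half-lives, so t½ = 104.45/4.4635 ≈ 23.401 hours.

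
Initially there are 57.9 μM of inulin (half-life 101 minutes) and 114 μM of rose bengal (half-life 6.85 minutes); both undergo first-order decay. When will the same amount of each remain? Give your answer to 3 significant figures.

7.18 minutes

Set 57.9·(1/2)^(t/101) = 114·(1/2)^(t/6.85).
Taking log₂: log₂(57.9/114) = t·(1/101 − 1/6.85).
log₂(0.50789) = -0.9774; 1/101 − 1/6.85 = -0.13608.
t = -0.9774 / -0.13608 ≈ 7.1823 minutes.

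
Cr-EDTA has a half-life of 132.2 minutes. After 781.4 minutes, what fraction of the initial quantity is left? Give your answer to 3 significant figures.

n = 781.4/132.2 ≈ 5.9107 half-lives.
Fraction remaining = (1/2)^5.9107 ≈ 0.016622.

0.0166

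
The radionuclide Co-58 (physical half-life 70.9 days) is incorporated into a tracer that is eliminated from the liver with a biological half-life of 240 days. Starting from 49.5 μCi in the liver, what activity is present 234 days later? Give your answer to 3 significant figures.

1/t_eff = 1/t_phys + 1/t_biol = 1/70.9 + 1/240 = 0.018271 per day.
t_eff = 70.9 × 240 / (70.9 + 240) ≈ 54.731 days.
Remaining = 49.5 × (1/2)^(234/54.731) = 49.5 × (1/2)^4.2754 ≈ 2.5561 μCi.

2.56 μCi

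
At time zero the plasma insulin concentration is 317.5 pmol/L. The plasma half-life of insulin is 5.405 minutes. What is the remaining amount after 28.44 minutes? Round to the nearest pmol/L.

Number of half-lives: n = 28.44/5.405 ≈ 5.2618.
Remaining = 317.5 × (1/2)^5.2618 = 317.5 × 0.026064 ≈ 8.2753 pmol/L.

8 pmol/L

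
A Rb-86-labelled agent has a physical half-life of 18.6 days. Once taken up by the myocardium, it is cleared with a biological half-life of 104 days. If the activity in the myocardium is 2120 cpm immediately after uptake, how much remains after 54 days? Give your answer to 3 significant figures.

1/t_eff = 1/t_phys + 1/t_biol = 1/18.6 + 1/104 = 0.063379 per day.
t_eff = 18.6 × 104 / (18.6 + 104) ≈ 15.778 days.
Remaining = 2120 × (1/2)^(54/15.778) = 2120 × (1/2)^3.4225 ≈ 197.73 cpm.

198 cpm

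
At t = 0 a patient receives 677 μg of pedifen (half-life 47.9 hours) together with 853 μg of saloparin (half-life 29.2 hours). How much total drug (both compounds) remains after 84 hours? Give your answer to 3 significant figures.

pedifen: 677 × (1/2)^(84/47.9) = 677 × (1/2)^1.7537 ≈ 200.76 μg.
saloparin: 853 × (1/2)^(84/29.2) = 853 × (1/2)^2.8767 ≈ 116.14 μg.
Total = 200.76 + 116.14 ≈ 316.9 μg.

317 μg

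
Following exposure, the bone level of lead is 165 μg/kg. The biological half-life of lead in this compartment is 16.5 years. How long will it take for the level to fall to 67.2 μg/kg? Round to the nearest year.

Fraction remaining = 67.2/165 ≈ 0.40727.
n = log₂(165/67.2) = ln(2.4554)/ln 2 ≈ 1.2959 half-lives.
t = n × t½ = 1.2959 × 16.5 ≈ 21.383 years.

21 years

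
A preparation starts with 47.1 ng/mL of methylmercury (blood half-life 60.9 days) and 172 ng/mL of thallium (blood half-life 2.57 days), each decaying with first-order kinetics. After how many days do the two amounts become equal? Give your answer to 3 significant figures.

Set 47.1·(1/2)^(t/60.9) = 172·(1/2)^(t/2.57).
Taking log₂: log₂(47.1/172) = t·(1/60.9 − 1/2.57).
log₂(0.27384) = -1.8686; 1/60.9 − 1/2.57 = -0.37268.
t = -1.8686 / -0.37268 ≈ 5.0139 days.

5.01 days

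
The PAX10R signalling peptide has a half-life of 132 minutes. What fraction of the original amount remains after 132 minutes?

n = 132/132 ≈ 1 half-life.
Fraction remaining = (1/2)^1 ≈ 0.5.

0.5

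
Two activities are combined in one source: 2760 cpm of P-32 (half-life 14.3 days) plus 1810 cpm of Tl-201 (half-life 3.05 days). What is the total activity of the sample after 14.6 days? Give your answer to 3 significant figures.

1430 cpm

P-32: 2760 × (1/2)^(14.6/14.3) = 2760 × (1/2)^1.021 ≈ 1360.1 cpm.
Tl-201: 1810 × (1/2)^(14.6/3.05) = 1810 × (1/2)^4.7869 ≈ 65.567 cpm.
Total = 1360.1 + 65.567 ≈ 1425.6 cpm.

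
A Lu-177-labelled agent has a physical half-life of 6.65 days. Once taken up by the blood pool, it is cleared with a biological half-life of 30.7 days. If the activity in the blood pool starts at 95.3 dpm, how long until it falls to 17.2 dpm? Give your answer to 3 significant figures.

13.5 days

1/t_eff = 1/t_phys + 1/t_biol = 1/6.65 + 1/30.7 = 0.18295 per day.
t_eff = 6.65 × 30.7 / (6.65 + 30.7) ≈ 5.466 days.
n = log₂(95.3/17.2) ≈ 2.4701; t = 2.4701 × 5.466 ≈ 13.501 days.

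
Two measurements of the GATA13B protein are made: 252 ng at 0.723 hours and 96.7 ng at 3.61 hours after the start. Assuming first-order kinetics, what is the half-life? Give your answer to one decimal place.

Over Δt = 3.61 − 0.723 = 2.887 hours, the level fell by a factor of 252/96.7 ≈ 2.606.
n = log₂(2.606) ≈ 1.3818 half-lives, so t½ = 2.887/1.3818 ≈ 2.0892 hours.

2.1 hours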